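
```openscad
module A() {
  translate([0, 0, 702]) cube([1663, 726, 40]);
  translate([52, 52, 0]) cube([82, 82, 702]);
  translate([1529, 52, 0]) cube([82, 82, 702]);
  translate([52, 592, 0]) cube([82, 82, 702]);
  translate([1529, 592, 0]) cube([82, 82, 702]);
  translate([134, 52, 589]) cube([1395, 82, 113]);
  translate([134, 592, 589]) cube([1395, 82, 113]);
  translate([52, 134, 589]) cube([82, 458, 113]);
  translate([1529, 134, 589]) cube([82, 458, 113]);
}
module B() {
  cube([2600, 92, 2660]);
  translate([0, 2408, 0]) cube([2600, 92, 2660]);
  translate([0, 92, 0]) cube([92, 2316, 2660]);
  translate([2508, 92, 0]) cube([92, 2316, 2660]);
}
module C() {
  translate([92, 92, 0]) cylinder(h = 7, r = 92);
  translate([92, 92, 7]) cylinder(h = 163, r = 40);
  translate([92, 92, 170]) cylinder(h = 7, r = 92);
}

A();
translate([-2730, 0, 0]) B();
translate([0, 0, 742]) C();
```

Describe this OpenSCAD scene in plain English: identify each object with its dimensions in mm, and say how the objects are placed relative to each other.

A is a table with a 1663×726 mm rectangular top, 40 mm thick, top surface at z = 742 mm, supported by four 82×82 mm square legs, each inset 52 mm from the nearest pair of top edges, running from the floor. Four apron rails, 82 mm thick and 113 mm tall, run between adjacent legs with their top edges flush with the underside of the top and their outer faces flush with the legs' outer faces.

B is the wall frame of a small rectangular building: four walls, each 2660 mm tall and 92 mm thick, enclosing a footprint 2600 mm (x) by 2500 mm (y) outside-to-outside, with no floor or roof. The front and back walls (the −y and +y sides) span the full width; the two side walls fit between them.

C is a spool: two coaxial disc flanges of radius 92 mm and thickness 7 mm, joined by a core cylinder of radius 40 mm and height 163 mm. The lower flange rests on z = 0 and the three cylinders share a vertical axis.

The house frame is on the floor beside the table on its −x side. The spool is on top of the table.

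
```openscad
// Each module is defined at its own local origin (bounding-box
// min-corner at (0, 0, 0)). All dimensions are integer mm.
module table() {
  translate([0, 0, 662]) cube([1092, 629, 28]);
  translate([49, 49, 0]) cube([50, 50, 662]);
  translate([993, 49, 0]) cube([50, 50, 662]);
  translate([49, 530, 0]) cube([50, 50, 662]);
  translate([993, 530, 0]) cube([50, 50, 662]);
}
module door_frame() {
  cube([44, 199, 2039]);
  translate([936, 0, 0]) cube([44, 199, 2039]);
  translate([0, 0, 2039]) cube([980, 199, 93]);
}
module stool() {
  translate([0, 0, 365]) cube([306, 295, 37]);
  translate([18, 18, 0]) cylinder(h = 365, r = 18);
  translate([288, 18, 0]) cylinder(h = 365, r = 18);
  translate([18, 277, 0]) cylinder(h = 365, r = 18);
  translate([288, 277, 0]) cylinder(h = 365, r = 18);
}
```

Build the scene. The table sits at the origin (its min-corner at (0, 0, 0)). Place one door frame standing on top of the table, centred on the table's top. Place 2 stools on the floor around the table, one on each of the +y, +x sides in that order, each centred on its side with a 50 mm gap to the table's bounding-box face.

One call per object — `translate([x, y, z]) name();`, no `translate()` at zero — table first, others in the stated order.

table();
translate([56, 215, 690]) door_frame();
translate([393, 679, 0]) stool();
translate([1142, 167, 0]) stool();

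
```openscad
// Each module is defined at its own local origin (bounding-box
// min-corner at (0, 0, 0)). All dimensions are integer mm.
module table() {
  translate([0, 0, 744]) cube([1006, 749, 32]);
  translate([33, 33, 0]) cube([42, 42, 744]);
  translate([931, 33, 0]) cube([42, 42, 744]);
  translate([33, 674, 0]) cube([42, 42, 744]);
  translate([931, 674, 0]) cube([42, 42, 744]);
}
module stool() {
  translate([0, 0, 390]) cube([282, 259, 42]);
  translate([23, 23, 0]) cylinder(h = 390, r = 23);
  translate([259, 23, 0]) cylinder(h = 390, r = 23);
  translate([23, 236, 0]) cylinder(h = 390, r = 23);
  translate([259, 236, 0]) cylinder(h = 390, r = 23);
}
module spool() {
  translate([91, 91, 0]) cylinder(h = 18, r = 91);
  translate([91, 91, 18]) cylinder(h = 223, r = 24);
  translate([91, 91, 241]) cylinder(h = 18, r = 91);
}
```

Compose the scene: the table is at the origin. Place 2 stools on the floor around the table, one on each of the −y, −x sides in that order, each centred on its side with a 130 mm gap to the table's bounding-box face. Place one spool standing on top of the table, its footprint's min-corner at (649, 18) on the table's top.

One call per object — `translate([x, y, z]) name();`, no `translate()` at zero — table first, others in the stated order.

table();
translate([362, -389, 0]) stool();
translate([-412, 245, 0]) stool();
translate([649, 18, 776]) spool();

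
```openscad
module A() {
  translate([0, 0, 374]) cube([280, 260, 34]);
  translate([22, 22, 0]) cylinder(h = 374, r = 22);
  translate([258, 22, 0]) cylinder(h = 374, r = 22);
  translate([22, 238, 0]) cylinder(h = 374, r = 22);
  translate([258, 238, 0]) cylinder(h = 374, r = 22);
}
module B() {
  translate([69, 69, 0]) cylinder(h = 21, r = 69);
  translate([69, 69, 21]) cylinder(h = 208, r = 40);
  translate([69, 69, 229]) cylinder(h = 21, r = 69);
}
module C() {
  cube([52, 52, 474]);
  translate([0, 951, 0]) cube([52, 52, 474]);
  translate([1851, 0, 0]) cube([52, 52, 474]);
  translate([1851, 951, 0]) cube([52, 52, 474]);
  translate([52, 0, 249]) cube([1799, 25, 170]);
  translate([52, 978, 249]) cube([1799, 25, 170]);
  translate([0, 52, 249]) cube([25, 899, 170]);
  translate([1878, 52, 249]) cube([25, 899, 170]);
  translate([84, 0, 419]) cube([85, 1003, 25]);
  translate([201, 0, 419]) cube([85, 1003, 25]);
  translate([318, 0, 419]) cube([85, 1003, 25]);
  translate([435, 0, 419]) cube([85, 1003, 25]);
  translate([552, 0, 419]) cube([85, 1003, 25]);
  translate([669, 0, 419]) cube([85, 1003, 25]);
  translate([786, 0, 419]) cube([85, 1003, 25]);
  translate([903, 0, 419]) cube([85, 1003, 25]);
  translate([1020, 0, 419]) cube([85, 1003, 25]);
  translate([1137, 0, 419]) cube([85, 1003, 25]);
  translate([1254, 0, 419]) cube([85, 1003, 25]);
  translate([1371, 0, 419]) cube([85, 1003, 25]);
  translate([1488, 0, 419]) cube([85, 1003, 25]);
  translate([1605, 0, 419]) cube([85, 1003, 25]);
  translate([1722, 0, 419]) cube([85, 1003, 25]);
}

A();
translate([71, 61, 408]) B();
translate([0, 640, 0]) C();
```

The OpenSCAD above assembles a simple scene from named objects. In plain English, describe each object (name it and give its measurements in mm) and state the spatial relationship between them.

A is a four-legged stool. The seat is 280×260 mm, 34 mm thick, top at z = 408 mm. It stands on four round legs, each 44 mm in diameter, from z = 0 to the seat underside, each leg's axis is inset half a diameter from the nearest pair of seat edges (so the leg's bounding box is flush with the corner).

B is a spool: two coaxial disc flanges of radius 69 mm and thickness 21 mm, joined by a core cylinder of radius 40 mm and height 208 mm. The lower flange rests on z = 0 and the three cylinders share a vertical axis.

C is a bed frame 1903 mm long (x) by 1003 mm wide (y). Four 52×52 mm corner posts, 474 mm tall, at the corners of the footprint. Four rails of 25 mm thickness and 170 mm height run between adjacent posts with their undersides at z = 249 mm, their outer faces flush with the outside of the frame (the two x-running rails run between the posts' inner faces; the two y-running rails run between the posts' inner faces). 15 slats, each 85 mm wide (x) and 25 mm thick, lie across the top of the two x-running rails, running the full 1003 mm width of the frame in y; the slats are evenly spaced along x between the inner faces of the end posts with equal gaps (rounded down to the nearest mm) at the −x end and between each pair — any rounding remainder accumulates at the +x end.

The spool is on top of the stool, centred. The bed frame is on the floor beside the stool on its +y side.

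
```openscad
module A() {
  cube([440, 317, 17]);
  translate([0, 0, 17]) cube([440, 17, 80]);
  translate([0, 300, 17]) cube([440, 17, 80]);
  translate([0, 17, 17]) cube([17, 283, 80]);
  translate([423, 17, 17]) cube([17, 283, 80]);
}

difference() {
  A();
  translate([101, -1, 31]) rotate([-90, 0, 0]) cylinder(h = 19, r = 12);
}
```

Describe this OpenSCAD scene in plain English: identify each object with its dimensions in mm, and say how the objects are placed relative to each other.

A is an open-topped rectangular box: outside dimensions 440×317×97 mm, with a uniform wall and base thickness of 17 mm. The base is a full 440×317 slab on the floor; four walls sit on top of the base. The front and back walls (the −y and +y sides) span the full width; the two side walls fit between them.

The open box has a circular hole of radius 12 mm through its front wall, centred at (x = 101, z = 31).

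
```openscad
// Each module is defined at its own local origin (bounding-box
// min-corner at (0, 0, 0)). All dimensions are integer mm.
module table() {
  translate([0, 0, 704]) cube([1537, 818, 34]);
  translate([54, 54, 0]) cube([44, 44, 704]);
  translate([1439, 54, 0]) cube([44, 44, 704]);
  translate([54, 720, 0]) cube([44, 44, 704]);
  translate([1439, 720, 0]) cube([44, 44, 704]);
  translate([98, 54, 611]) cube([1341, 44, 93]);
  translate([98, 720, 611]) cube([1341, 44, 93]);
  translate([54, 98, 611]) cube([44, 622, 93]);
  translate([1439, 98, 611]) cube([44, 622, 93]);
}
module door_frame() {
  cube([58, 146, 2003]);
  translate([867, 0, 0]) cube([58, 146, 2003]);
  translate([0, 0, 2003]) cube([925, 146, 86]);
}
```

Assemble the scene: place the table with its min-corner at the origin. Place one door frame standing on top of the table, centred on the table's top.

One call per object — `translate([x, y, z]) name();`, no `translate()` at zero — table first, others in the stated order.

table();
translate([306, 336, 738]) door_frame();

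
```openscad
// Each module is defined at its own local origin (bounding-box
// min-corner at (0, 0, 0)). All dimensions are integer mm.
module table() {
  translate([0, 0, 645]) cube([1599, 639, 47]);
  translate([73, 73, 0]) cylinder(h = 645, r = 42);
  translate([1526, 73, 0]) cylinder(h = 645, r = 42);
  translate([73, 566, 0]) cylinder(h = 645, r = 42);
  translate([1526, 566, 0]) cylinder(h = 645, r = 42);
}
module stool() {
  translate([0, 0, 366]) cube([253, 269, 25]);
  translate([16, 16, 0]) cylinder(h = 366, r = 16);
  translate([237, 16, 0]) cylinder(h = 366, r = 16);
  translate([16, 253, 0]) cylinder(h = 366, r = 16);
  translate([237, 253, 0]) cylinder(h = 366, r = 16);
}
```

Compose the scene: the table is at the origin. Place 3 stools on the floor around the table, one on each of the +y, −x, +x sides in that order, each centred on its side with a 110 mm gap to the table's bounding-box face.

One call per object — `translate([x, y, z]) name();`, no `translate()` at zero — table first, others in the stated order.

table();
translate([673, 749, 0]) stool();
translate([-363, 185, 0]) stool();
translate([1709, 185, 0]) stool();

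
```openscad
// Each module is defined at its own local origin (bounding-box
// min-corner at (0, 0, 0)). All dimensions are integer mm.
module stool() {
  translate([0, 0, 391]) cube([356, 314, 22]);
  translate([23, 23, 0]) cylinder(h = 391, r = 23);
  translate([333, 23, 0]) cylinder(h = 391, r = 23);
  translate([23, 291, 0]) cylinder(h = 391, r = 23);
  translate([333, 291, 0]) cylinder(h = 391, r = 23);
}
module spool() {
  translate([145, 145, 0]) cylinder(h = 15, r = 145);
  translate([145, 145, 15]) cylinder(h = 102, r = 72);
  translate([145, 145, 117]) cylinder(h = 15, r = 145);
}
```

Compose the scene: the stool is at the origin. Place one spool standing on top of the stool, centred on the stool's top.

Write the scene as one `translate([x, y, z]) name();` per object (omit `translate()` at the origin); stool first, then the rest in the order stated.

stool();
translate([33, 12, 413]) spool();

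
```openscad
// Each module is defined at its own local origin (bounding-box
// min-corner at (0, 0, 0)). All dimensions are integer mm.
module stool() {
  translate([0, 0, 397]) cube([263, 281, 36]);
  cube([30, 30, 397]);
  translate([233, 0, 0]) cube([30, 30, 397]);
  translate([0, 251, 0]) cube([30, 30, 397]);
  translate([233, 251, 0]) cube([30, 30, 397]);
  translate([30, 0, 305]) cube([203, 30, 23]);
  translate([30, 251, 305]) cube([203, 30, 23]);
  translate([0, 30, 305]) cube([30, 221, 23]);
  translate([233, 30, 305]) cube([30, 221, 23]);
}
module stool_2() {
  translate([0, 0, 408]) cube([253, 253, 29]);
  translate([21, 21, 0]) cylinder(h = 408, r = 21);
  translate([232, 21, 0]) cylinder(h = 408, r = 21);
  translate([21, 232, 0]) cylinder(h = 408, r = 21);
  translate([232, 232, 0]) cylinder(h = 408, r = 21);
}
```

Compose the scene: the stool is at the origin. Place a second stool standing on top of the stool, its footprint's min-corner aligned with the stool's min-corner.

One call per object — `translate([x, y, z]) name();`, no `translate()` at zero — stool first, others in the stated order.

stool();
translate([0, 0, 433]) stool_2();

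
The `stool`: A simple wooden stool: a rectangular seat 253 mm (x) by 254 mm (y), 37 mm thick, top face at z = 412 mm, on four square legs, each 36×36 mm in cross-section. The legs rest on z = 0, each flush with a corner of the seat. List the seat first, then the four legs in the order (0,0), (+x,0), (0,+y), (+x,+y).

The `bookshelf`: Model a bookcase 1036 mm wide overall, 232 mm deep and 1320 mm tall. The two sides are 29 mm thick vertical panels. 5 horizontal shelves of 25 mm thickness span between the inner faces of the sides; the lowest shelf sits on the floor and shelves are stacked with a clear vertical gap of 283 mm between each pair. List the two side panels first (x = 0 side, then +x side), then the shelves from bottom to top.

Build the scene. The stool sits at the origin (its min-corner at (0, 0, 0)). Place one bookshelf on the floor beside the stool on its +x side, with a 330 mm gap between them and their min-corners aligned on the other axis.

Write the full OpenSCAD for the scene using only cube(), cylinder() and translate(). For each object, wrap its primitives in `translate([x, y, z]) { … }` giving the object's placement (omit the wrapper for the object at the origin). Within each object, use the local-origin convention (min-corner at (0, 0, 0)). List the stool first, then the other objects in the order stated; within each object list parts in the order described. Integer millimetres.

translate([0, 0, 375]) cube([253, 254, 37]);
cube([36, 36, 375]);
translate([217, 0, 0]) cube([36, 36, 375]);
translate([0, 218, 0]) cube([36, 36, 375]);
translate([217, 218, 0]) cube([36, 36, 375]);
translate([583, 0, 0]) {
  cube([29, 232, 1320]);
  translate([1007, 0, 0]) cube([29, 232, 1320]);
  translate([29, 0, 0]) cube([978, 232, 25]);
  translate([29, 0, 308]) cube([978, 232, 25]);
  translate([29, 0, 616]) cube([978, 232, 25]);
  translate([29, 0, 924]) cube([978, 232, 25]);
  translate([29, 0, 1232]) cube([978, 232, 25]);
}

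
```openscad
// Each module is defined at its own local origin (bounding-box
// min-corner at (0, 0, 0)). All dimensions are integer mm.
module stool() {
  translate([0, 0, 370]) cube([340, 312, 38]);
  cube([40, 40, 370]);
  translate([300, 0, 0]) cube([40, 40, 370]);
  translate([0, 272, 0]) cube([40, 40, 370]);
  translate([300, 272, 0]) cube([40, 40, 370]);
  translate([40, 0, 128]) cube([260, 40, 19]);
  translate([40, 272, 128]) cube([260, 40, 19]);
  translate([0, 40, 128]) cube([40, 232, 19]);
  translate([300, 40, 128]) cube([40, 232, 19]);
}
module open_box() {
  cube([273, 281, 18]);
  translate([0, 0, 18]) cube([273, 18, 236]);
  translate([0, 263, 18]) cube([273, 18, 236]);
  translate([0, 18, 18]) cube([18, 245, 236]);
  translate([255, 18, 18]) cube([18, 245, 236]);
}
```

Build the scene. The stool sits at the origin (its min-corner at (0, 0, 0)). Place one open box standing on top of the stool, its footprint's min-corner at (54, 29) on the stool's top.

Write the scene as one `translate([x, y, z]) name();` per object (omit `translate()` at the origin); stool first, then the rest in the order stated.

stool();
translate([54, 29, 408]) open_box();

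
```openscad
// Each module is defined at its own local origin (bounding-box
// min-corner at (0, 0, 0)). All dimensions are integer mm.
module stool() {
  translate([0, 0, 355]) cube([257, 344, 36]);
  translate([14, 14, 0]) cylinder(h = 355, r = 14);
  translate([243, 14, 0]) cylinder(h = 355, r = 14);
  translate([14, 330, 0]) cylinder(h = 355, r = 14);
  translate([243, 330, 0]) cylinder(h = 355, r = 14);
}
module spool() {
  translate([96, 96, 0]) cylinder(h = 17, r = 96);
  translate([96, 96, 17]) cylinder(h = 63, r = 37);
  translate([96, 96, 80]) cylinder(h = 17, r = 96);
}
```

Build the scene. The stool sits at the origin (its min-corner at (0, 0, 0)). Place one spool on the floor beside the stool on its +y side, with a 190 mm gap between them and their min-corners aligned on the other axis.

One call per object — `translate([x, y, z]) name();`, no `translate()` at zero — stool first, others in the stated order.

stool();
translate([0, 534, 0]) spool();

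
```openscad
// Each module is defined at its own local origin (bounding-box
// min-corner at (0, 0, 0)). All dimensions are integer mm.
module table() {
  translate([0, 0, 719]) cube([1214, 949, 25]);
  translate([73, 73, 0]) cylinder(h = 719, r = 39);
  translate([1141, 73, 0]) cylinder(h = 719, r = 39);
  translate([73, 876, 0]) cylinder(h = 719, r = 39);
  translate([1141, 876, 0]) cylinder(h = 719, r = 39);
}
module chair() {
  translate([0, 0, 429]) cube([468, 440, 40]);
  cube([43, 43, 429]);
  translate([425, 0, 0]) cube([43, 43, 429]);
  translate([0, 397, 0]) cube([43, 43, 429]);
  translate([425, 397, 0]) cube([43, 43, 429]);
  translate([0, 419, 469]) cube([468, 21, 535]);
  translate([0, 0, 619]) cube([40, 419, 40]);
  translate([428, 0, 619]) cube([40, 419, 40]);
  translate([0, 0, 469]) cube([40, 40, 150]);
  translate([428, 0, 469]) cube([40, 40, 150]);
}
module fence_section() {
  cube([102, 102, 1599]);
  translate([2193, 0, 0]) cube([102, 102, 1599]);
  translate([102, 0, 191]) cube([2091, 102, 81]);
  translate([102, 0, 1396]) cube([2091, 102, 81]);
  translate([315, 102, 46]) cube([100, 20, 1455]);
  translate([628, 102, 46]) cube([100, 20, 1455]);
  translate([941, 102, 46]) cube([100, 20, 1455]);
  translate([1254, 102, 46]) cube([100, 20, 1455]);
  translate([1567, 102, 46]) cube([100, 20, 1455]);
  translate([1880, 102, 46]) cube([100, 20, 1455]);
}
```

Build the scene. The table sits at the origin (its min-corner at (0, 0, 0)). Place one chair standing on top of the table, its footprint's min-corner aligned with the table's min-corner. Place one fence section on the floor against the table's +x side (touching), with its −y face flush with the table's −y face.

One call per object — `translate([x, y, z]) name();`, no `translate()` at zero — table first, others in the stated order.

table();
translate([0, 0, 744]) chair();
translate([1214, 0, 0]) fence_section();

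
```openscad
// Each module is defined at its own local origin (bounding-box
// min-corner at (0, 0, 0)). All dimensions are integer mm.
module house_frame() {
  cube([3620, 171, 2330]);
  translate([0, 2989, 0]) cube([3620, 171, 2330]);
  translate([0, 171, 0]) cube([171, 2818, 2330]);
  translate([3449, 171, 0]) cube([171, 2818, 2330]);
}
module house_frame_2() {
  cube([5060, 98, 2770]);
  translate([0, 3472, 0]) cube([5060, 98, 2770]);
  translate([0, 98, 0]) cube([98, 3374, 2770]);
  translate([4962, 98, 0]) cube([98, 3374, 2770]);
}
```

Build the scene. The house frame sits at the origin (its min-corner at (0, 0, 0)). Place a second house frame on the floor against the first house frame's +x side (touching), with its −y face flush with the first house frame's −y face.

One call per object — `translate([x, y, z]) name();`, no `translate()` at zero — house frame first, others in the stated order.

house_frame();
translate([3620, 0, 0]) house_frame_2();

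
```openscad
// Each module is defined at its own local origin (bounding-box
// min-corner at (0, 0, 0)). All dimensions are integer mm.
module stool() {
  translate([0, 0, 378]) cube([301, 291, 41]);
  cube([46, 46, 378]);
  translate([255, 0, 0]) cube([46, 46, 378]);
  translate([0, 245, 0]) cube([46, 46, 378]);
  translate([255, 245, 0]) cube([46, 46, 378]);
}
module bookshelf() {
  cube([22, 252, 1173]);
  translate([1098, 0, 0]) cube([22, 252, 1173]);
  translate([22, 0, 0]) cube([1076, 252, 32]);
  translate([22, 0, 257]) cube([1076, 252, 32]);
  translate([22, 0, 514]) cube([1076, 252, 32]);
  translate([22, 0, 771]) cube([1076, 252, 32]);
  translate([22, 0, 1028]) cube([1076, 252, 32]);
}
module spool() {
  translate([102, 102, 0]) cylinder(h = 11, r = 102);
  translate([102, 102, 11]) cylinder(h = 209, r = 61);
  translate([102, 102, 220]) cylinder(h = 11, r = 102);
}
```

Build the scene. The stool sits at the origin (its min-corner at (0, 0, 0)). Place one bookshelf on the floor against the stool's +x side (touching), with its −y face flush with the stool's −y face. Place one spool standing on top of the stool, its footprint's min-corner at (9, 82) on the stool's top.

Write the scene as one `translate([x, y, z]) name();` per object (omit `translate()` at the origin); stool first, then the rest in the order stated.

stool();
translate([301, 0, 0]) bookshelf();
translate([9, 82, 419]) spool();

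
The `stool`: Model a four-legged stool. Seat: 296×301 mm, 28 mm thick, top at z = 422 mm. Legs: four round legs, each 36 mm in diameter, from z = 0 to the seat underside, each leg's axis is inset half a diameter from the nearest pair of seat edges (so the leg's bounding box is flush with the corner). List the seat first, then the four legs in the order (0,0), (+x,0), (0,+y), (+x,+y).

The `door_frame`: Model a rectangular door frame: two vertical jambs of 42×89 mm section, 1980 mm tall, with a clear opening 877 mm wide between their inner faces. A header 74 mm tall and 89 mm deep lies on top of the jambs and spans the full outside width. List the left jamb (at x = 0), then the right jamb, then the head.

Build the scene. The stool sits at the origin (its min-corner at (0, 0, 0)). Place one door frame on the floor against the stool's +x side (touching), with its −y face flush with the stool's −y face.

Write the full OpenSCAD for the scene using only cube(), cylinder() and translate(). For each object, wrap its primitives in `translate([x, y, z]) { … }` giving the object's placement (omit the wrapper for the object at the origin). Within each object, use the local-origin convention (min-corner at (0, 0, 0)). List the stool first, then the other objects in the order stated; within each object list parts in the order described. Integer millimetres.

translate([0, 0, 394]) cube([296, 301, 28]);
translate([18, 18, 0]) cylinder(h = 394, r = 18);
translate([278, 18, 0]) cylinder(h = 394, r = 18);
translate([18, 283, 0]) cylinder(h = 394, r = 18);
translate([278, 283, 0]) cylinder(h = 394, r = 18);
translate([296, 0, 0]) {
  cube([42, 89, 1980]);
  translate([919, 0, 0]) cube([42, 89, 1980]);
  translate([0, 0, 1980]) cube([961, 89, 74]);
}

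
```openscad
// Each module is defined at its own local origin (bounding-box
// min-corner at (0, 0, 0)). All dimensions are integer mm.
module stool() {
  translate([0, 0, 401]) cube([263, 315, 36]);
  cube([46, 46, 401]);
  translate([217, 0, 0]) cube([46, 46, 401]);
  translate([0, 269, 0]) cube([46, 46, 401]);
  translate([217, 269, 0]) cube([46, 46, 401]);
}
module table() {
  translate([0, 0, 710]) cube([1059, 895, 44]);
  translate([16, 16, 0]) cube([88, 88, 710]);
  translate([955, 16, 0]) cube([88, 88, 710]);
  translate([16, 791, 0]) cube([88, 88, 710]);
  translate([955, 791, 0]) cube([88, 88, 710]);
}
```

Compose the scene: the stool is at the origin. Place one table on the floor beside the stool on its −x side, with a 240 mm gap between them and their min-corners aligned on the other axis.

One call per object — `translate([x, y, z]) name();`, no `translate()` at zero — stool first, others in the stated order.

stool();
translate([-1299, 0, 0]) table();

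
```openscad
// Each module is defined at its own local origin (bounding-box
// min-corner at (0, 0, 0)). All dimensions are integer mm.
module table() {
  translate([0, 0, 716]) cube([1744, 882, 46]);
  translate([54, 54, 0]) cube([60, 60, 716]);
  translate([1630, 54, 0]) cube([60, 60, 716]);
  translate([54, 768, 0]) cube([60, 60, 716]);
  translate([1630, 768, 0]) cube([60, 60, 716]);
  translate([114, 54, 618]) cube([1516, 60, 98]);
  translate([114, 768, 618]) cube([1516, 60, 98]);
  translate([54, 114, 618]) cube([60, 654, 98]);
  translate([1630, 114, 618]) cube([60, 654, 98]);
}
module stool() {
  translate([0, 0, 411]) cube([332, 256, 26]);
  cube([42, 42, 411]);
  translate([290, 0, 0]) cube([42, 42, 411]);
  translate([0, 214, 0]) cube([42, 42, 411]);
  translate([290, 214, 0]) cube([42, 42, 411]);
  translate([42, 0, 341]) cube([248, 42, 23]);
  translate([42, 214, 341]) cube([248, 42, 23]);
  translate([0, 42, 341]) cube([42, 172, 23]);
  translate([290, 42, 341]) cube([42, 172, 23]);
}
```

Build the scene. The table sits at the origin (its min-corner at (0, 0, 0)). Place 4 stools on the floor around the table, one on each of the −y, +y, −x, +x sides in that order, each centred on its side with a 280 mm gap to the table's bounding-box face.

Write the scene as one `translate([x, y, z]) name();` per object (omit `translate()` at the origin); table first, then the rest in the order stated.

table();
translate([706, -536, 0]) stool();
translate([706, 1162, 0]) stool();
translate([-612, 313, 0]) stool();
translate([2024, 313, 0]) stool();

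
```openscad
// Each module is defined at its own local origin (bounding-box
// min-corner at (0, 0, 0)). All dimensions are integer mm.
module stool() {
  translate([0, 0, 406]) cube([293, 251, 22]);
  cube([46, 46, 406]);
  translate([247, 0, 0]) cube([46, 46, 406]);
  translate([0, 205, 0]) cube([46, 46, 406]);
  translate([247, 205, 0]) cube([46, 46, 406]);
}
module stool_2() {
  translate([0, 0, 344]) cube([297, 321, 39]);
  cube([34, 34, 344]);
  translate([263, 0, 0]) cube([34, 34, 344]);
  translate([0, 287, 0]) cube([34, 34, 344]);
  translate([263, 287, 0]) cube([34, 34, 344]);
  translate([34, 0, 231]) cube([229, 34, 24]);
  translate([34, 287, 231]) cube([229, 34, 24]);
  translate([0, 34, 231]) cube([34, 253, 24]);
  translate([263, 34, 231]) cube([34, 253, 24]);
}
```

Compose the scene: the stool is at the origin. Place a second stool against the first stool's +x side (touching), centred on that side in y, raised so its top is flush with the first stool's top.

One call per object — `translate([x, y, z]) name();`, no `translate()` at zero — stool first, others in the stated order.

stool();
translate([293, -35, 45]) stool_2();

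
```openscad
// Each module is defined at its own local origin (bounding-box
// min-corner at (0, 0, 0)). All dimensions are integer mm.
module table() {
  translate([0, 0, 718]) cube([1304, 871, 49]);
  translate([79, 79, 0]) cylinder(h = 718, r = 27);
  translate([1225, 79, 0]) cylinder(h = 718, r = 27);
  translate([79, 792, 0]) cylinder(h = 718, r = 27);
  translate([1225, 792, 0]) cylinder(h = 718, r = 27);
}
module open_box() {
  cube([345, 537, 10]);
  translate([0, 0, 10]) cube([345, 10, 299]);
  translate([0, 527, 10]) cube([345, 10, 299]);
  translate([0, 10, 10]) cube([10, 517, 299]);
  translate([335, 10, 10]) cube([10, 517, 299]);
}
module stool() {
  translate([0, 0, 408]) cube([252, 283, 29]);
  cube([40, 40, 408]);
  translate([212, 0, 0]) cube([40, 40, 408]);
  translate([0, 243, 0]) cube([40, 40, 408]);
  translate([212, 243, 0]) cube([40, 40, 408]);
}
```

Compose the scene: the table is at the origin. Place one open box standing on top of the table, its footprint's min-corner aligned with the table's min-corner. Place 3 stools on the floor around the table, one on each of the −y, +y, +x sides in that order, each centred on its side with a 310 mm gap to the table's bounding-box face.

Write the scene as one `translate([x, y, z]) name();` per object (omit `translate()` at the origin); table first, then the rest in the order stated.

table();
translate([0, 0, 767]) open_box();
translate([526, -593, 0]) stool();
translate([526, 1181, 0]) stool();
translate([1614, 294, 0]) stool();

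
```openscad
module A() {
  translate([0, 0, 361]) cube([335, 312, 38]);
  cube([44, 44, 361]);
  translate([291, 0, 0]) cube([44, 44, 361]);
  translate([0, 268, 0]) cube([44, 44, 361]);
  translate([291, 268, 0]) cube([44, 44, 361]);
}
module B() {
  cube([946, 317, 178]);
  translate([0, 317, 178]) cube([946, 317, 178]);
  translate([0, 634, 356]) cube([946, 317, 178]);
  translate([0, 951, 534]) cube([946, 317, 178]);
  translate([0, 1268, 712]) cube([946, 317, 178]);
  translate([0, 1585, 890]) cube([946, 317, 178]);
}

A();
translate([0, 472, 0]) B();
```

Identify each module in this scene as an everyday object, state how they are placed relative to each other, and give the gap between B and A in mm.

A is a stool. B is a staircase. The staircase is on the floor beside the stool on its +y side. The gap between the staircase and the stool is 160 mm.

The staircase's nearest face is 160 mm from the stool's +y face.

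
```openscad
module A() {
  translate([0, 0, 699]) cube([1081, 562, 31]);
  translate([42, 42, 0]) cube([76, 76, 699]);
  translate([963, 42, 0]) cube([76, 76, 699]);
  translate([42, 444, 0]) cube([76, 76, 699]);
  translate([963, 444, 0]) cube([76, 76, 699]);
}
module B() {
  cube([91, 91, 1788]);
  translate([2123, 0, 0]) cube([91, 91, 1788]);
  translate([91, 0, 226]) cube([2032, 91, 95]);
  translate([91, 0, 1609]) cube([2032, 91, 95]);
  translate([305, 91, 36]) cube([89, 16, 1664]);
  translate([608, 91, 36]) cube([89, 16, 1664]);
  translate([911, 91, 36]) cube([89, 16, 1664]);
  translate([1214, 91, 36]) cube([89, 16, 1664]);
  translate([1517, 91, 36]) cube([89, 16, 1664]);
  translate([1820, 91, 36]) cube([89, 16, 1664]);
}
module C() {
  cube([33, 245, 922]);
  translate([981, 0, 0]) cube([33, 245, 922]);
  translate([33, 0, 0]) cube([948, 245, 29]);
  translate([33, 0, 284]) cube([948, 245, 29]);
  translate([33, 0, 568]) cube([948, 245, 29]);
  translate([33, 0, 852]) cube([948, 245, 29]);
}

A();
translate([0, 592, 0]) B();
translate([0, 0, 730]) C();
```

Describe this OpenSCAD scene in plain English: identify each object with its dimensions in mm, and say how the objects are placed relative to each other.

A is a table with a 1081×562 mm rectangular top, 31 mm thick, top surface at z = 730 mm, supported by four 76×76 mm square legs, each inset 42 mm from the nearest pair of top edges, running from the floor.

B is a fence section. Two 91×91 mm posts, 1788 mm tall, stand on the floor with a clear span of 2032 mm between their inner faces. Two horizontal rails of 91×95 mm section span the gap between the posts with their undersides at z = 226 mm and z = 1609 mm, flush with the posts' −y face. 6 pickets, each 89 mm wide, 16 mm thick and 1664 mm tall, are fixed to the +y face of the rails with their bottoms at z = 36 mm, evenly spaced across the span with equal gaps (rounded down to the nearest mm) at the −x end and between each pair — any rounding remainder accumulates at the +x end.

C is a bookshelf 1014 mm wide overall, 245 mm deep and 922 mm tall. The two sides are 33 mm thick vertical panels. 4 horizontal shelves of 29 mm thickness span between the inner faces of the sides; the lowest shelf sits on the floor and shelves are stacked with a clear vertical gap of 255 mm between each pair.

The fence section is on the floor beside the table on its +y side. The bookshelf is on top of the table.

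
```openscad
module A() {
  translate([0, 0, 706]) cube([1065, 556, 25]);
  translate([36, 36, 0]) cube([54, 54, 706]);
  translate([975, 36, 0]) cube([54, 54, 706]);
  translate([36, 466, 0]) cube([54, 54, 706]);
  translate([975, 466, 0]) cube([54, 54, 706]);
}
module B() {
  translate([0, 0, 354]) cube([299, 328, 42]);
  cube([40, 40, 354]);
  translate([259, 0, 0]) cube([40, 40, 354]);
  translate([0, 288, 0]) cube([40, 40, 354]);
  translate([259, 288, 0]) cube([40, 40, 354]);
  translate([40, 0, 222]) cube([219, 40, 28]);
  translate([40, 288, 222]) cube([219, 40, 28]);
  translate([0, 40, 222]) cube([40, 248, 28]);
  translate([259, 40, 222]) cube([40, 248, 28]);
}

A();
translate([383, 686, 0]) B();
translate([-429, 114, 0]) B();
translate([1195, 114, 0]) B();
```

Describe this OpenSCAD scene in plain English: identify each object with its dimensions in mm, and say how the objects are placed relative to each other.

A is a rectangular dining table. The top is 1065×556×25 mm with its upper surface at z = 731 mm. It stands on four 54×54 mm square legs, each inset 36 mm from the nearest pair of top edges, running from the floor to the underside of the top.

B is a four-legged stool. The seat is a 299×328×42 mm slab whose top surface is at z = 396 mm; four square legs, each 40×40 mm in cross-section, run from the floor (z = 0) to the underside of the seat, each flush with a corner of the seat. Four stretchers, 40 mm wide and 28 mm tall, connect adjacent legs with their undersides at z = 222 mm, each running between the inner faces of the legs it joins and aligned with the legs' outer faces on the other axis.

Three stools sit around the table at the +y, −x, +x sides.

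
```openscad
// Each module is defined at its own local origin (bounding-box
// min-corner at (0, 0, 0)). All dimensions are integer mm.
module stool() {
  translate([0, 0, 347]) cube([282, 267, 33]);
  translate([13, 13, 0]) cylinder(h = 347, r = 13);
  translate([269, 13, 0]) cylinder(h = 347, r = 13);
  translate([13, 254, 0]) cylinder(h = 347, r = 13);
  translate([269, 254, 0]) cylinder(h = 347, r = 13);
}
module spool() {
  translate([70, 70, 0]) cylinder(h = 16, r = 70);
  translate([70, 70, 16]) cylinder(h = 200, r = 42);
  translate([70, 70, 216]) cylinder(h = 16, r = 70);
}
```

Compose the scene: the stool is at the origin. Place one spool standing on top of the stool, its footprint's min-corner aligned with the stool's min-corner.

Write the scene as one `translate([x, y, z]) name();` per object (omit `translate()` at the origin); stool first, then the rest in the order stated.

stool();
translate([0, 0, 380]) spool();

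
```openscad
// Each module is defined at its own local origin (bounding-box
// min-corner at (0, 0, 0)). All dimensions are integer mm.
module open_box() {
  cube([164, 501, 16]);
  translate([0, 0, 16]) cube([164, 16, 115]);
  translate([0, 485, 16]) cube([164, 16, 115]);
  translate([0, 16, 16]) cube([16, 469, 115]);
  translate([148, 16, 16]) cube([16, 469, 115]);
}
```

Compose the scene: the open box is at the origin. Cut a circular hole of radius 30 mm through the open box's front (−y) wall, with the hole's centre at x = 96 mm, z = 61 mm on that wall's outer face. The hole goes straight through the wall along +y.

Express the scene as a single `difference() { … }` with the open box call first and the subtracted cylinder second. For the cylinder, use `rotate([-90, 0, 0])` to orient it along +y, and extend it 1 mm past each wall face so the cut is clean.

difference() {
  open_box();
  translate([96, -1, 61]) rotate([-90, 0, 0]) cylinder(h = 18, r = 30);
}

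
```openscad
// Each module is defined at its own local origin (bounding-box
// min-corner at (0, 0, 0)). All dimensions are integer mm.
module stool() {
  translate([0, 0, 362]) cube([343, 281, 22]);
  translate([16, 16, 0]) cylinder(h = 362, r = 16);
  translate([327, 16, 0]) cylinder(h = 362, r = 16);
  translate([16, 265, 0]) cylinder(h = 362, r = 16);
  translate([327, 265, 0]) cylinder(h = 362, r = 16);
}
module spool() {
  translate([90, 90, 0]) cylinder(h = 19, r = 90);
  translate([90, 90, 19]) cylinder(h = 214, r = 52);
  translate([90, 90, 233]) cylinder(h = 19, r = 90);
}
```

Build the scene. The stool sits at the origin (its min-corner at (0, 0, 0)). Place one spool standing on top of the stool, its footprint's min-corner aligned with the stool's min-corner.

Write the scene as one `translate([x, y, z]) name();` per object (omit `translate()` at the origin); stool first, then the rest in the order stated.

stool();
translate([0, 0, 384]) spool();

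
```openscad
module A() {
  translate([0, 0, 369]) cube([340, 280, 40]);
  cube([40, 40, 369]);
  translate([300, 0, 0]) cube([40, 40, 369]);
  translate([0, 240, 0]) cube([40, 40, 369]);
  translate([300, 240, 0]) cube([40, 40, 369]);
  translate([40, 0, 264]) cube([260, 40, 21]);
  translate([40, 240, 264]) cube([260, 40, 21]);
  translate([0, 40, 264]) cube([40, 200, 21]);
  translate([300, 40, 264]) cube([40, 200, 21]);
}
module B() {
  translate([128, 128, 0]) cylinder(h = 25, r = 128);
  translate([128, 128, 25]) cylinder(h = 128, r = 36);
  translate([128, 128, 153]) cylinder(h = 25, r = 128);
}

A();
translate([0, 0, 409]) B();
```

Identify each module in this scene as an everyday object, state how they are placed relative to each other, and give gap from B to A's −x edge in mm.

A is a stool. B is a spool. The spool is on top of the stool. The gap from the spool to the stool's −x edge is 0 mm.

The spool's min-x is at 0; the stool's min-x is 0; gap = 0 mm.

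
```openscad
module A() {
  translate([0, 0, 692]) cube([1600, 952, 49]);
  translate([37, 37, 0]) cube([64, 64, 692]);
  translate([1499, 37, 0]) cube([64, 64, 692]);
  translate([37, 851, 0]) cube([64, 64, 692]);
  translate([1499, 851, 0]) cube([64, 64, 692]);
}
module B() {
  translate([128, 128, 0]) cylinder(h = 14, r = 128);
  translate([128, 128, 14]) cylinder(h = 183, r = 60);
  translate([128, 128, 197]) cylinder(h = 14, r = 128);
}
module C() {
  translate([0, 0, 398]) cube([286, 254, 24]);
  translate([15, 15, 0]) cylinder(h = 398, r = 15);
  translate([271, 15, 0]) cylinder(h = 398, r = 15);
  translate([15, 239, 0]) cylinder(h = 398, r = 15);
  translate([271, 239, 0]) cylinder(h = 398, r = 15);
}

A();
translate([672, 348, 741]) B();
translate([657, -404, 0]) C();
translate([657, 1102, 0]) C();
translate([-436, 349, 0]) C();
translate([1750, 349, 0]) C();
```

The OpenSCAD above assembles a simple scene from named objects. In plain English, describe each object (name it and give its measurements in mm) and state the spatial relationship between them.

A is a rectangular dining table. The top is 1600×952×49 mm with its upper surface at z = 741 mm. It stands on four 64×64 mm square legs, each inset 37 mm from the nearest pair of top edges, running from the floor to the underside of the top.

B is a spool: two coaxial disc flanges of radius 128 mm and thickness 14 mm, joined by a core cylinder of radius 60 mm and height 183 mm. The lower flange rests on z = 0 and the three cylinders share a vertical axis.

C is a four-legged stool. The seat is 286×254 mm, 24 mm thick, top at z = 422 mm. It stands on four round legs, each 30 mm in diameter, from z = 0 to the seat underside, each leg's axis is inset half a diameter from the nearest pair of seat edges (so the leg's bounding box is flush with the corner).

The spool is on top of the table, centred. Four stools sit around the table at the −y, +y, −x, +x sides.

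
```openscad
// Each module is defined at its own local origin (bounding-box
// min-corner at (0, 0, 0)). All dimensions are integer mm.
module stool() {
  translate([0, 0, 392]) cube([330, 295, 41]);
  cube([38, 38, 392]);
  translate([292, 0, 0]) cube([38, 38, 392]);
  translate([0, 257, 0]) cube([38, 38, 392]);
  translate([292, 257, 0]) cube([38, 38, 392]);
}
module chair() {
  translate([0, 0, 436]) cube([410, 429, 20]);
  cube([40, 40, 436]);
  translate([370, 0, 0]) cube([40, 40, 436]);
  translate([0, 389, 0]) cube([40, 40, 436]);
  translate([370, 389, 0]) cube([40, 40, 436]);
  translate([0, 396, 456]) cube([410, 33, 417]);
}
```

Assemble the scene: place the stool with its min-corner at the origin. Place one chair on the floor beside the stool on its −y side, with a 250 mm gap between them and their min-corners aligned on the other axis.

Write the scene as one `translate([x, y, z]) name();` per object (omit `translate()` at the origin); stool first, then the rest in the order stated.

stool();
translate([0, -679, 0]) chair();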